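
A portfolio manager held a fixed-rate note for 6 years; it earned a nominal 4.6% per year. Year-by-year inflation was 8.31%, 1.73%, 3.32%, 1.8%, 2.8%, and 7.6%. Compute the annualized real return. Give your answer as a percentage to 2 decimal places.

0.36%

Cumulative inflation factor: 1.0831 × 1.0173 × 1.0332 × 1.018 × 1.028 × 1.076 ≈ 1.28190.
Nominal growth factor: 1.30976. Real growth factor = 1.30976 / 1.28190 ≈ 1.02173.
Annualized: 1.02173^(1/6) − 1 ≈ 0.00359.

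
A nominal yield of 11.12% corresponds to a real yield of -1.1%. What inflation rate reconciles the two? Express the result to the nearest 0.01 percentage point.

From (1+r_nom) = (1+r_real)(1+π), we get 1+π = (1 + 11.12%)/(1 − 1.1%) = 1.1112/0.989 ≈ 1.12356.
So π ≈ 12.3559%.

12.36%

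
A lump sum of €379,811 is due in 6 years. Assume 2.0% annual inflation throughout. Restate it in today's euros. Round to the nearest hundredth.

€337,261.30

Price-level factor over 6 years: (1 + 2.0%)^6 ≈ 1.1261624193.
Purchasing power today: €379,811 divided by that factor.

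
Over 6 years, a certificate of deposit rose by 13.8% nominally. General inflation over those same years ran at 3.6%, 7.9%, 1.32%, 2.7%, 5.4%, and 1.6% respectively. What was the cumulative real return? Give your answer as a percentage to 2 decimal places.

-8.64%

Cumulative inflation factor: 1.036 × 1.079 × 1.0132 × 1.027 × 1.054 × 1.016 ≈ 1.24561.
Nominal growth factor: 1.13800. Real growth factor = 1.13800 / 1.24561 ≈ 0.91361.
Total real return ≈ -8.6389%.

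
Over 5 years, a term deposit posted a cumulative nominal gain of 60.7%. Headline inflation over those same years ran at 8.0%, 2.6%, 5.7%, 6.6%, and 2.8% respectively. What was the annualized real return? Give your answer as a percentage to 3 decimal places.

Cumulative inflation factor: 1.080 × 1.026 × 1.057 × 1.066 × 1.028 ≈ 1.28350.
Nominal growth factor: 1.60700. Real growth factor = 1.60700 / 1.28350 ≈ 1.25204.
Annualized: 1.25204^(1/5) − 1 ≈ 0.04598.

4.598%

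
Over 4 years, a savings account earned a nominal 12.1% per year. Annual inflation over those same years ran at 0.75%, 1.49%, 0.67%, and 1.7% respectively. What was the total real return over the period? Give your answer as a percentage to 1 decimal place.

50.8%

Cumulative inflation factor: 1.0075 × 1.0149 × 1.0067 × 1.017 ≈ 1.04686.
Nominal growth factor: 1.57915. Real growth factor = 1.57915 / 1.04686 ≈ 1.50846.
Total real return ≈ 50.8458%.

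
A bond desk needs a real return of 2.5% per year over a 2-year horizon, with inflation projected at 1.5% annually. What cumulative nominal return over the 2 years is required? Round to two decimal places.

8.24%

Required annual nominal rate: (1+2.5%)(1+1.5%) − 1 = 4.0375%.
Cumulative over 2 years: (1 + 0.040375)^2 − 1 ≈ 0.08238.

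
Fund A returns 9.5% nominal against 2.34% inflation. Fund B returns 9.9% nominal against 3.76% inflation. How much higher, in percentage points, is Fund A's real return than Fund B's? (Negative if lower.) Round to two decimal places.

1.08

Fund A real return: 1.095/1.0234 − 1 = 6.996%.
Fund B real return: 1.099/1.0376 − 1 = 5.918%.
Difference: 6.996 − 5.918 = 1.078 pp.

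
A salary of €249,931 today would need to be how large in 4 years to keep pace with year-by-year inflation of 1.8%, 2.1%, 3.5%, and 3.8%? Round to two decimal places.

€279,081.69

Cumulative price-level factor: 1.018 × 1.021 × 1.035 × 1.038 ≈ 1.1166349667.
Multiplying €249,931 by the price-level factor gives the future nominal sum.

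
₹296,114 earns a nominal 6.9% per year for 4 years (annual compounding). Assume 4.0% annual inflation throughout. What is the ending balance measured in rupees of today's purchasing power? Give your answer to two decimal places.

Nominal value at maturity: ₹296,114 × (1 + 6.9%)^4 ≈ ₹386,696.07.
Price-level factor over 4 years: (1 + 4.0%)^4 = 1.16985856.
The maturity value deflated by that factor is the answer in today's purchasing power.

₹330,549.42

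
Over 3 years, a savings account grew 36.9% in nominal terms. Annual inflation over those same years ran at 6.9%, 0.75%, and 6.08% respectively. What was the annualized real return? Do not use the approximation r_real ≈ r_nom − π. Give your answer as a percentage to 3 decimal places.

Cumulative inflation factor: 1.069 × 1.0075 × 1.0608 ≈ 1.14250.
Nominal growth factor: 1.36900. Real growth factor = 1.36900 / 1.14250 ≈ 1.19825.
Annualized: 1.19825^(1/3) − 1 ≈ 0.06214.

6.214%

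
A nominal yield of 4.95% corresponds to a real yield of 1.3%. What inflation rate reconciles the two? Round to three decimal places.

3.603%

From (1+r_nom) = (1+r_real)(1+π), we get 1+π = (1 + 4.95%)/(1 + 1.3%) = 1.0495/1.013 ≈ 1.03603.
So π ≈ 3.6032%.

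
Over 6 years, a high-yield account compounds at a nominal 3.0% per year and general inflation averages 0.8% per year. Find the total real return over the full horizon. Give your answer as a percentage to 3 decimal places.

The annual real rate is (1+3.0%)/(1+0.8%) − 1 = 2.1825%.
Compounded over 6 years: (1 + 0.021825)^6 − 1 ≈ 0.13831.

13.831%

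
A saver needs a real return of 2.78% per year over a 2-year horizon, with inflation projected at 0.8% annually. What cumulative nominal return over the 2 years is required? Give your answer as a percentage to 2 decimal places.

Required annual nominal rate: (1+2.78%)(1+0.8%) − 1 = 3.60224%.
Cumulative over 2 years: (1 + 0.0360224)^2 − 1 ≈ 0.07334.

7.33%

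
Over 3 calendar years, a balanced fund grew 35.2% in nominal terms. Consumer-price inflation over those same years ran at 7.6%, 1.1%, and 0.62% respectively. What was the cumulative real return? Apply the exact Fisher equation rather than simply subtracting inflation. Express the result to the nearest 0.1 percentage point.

Cumulative inflation factor: 1.076 × 1.011 × 1.0062 ≈ 1.09458.
Nominal growth factor: 1.35200. Real growth factor = 1.35200 / 1.09458 ≈ 1.23518.
Total real return ≈ 23.5176%.

23.5%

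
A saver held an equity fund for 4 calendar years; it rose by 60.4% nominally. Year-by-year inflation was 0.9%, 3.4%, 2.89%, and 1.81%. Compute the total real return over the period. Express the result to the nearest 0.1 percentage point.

Cumulative inflation factor: 1.009 × 1.034 × 1.0289 × 1.0181 ≈ 1.09289.
Nominal growth factor: 1.60400. Real growth factor = 1.60400 / 1.09289 ≈ 1.46767.
Total real return ≈ 46.7672%.

46.8%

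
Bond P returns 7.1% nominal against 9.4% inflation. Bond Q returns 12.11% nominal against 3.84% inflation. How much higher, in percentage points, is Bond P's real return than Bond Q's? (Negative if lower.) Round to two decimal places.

Bond P real return: 1.071/1.094 − 1 = -2.102%.
Bond Q real return: 1.1211/1.0384 − 1 = 7.964%.
Difference: -2.102 − 7.964 = -10.066 pp.

-10.07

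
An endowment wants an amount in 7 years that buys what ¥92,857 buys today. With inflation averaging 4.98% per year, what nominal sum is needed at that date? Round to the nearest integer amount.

¥130,485

Cumulative price-level factor: (1+4.98%)^7 ≈ 1.4052253605.
Multiplying ¥92,857 by the price-level factor gives the future nominal sum.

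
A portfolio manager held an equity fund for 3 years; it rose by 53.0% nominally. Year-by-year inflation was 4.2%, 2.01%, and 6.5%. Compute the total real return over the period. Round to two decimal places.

Cumulative inflation factor: 1.042 × 1.0201 × 1.065 ≈ 1.13204.
Nominal growth factor: 1.53000. Real growth factor = 1.53000 / 1.13204 ≈ 1.35155.
Total real return ≈ 35.1548%.

35.15%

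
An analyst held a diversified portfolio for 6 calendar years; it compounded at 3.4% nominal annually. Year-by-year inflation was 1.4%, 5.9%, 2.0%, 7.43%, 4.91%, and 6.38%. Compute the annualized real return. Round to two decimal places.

Cumulative inflation factor: 1.014 × 1.059 × 1.020 × 1.0743 × 1.0491 × 1.0638 ≈ 1.31322.
Nominal growth factor: 1.22215. Real growth factor = 1.22215 / 1.31322 ≈ 0.93065.
Annualized: 0.93065^(1/6) − 1 ≈ -0.01191.

-1.19%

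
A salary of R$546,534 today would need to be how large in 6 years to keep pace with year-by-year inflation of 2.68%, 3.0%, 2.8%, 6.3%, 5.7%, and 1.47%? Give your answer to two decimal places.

Cumulative price-level factor: 1.0268 × 1.030 × 1.028 × 1.063 × 1.057 × 1.0147 ≈ 1.2395444683.
The nominal amount required is R$546,534 scaled up by that factor.

R$677,453.20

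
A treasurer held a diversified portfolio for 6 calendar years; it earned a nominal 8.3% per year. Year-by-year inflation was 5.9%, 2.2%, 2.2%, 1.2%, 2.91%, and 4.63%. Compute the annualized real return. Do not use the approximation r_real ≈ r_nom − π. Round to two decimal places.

Cumulative inflation factor: 1.059 × 1.022 × 1.022 × 1.012 × 1.0291 × 1.0463 ≈ 1.20529.
Nominal growth factor: 1.61351. Real growth factor = 1.61351 / 1.20529 ≈ 1.33869.
Annualized: 1.33869^(1/6) − 1 ≈ 0.04982.

4.98%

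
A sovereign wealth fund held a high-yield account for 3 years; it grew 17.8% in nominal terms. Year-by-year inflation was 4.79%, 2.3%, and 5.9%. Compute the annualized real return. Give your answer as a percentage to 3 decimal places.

Cumulative inflation factor: 1.0479 × 1.023 × 1.059 ≈ 1.13525.
Nominal growth factor: 1.17800. Real growth factor = 1.17800 / 1.13525 ≈ 1.03766.
Annualized: 1.03766^(1/3) − 1 ≈ 0.01240.

1.240%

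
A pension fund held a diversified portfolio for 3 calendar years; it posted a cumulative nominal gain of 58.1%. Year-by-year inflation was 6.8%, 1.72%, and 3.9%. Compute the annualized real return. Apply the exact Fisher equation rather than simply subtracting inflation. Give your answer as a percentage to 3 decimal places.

Cumulative inflation factor: 1.068 × 1.0172 × 1.039 ≈ 1.12874.
Nominal growth factor: 1.58100. Real growth factor = 1.58100 / 1.12874 ≈ 1.40068.
Annualized: 1.40068^(1/3) − 1 ≈ 0.11887.

11.887%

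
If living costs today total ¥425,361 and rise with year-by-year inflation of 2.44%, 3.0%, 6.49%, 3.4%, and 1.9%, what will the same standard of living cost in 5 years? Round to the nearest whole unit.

¥503,579

Cumulative price-level factor: 1.0244 × 1.030 × 1.0649 × 1.034 × 1.019 ≈ 1.1838872524.
The nominal amount required is ¥425,361 scaled up by that factor.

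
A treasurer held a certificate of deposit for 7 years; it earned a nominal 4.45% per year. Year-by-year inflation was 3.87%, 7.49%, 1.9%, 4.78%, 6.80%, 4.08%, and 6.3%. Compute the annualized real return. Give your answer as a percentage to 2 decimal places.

Cumulative inflation factor: 1.0387 × 1.0749 × 1.019 × 1.0478 × 1.0680 × 1.0408 × 1.063 ≈ 1.40858.
Nominal growth factor: 1.35631. Real growth factor = 1.35631 / 1.40858 ≈ 0.96289.
Annualized: 0.96289^(1/7) − 1 ≈ -0.00539.

-0.54%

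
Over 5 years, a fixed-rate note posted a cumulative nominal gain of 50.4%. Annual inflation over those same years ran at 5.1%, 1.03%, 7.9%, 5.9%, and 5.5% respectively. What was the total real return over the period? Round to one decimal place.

Cumulative inflation factor: 1.051 × 1.0103 × 1.079 × 1.059 × 1.055 ≈ 1.28004.
Nominal growth factor: 1.50400. Real growth factor = 1.50400 / 1.28004 ≈ 1.17496.
Total real return ≈ 17.4965%.

17.5%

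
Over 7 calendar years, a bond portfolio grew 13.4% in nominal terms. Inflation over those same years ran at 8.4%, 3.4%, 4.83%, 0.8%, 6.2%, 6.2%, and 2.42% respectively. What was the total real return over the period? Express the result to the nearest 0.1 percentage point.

-17.1%

Cumulative inflation factor: 1.084 × 1.034 × 1.0483 × 1.008 × 1.062 × 1.062 × 1.0242 ≈ 1.36814.
Nominal growth factor: 1.13400. Real growth factor = 1.13400 / 1.36814 ≈ 0.82886.
Total real return ≈ -17.1136%.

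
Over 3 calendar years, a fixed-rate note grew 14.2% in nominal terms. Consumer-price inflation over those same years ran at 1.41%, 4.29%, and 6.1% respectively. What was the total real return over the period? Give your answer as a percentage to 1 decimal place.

1.8%

Cumulative inflation factor: 1.0141 × 1.0429 × 1.061 ≈ 1.12212.
Nominal growth factor: 1.14200. Real growth factor = 1.14200 / 1.12212 ≈ 1.01772.
Total real return ≈ 1.7718%.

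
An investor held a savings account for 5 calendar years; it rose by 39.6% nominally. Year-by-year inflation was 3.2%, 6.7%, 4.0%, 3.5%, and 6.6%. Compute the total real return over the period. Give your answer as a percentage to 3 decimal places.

10.487%

Cumulative inflation factor: 1.032 × 1.067 × 1.040 × 1.035 × 1.066 ≈ 1.26350.
Nominal growth factor: 1.39600. Real growth factor = 1.39600 / 1.26350 ≈ 1.10487.
Total real return ≈ 10.4868%.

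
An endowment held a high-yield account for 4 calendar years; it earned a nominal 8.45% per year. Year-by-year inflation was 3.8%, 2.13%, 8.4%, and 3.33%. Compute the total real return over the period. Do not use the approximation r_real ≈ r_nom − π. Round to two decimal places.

Cumulative inflation factor: 1.038 × 1.0213 × 1.084 × 1.0333 ≈ 1.18743.
Nominal growth factor: 1.38331. Real growth factor = 1.38331 / 1.18743 ≈ 1.16496.
Total real return ≈ 16.4962%.

16.50%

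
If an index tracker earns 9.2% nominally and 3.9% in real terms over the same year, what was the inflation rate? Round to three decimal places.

5.101%

From (1+r_nom) = (1+r_real)(1+π), we get 1+π = (1 + 9.2%)/(1 + 3.9%) = 1.092/1.039 ≈ 1.05101.
So π ≈ 5.1011%.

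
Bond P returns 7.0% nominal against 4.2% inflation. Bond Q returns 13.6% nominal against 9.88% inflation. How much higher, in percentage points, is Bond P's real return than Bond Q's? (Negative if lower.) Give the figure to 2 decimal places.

Bond P real return: 1.070/1.042 − 1 = 2.687%.
Bond Q real return: 1.136/1.0988 − 1 = 3.386%.
Difference: 2.687 − 3.386 = -0.699 pp.

-0.70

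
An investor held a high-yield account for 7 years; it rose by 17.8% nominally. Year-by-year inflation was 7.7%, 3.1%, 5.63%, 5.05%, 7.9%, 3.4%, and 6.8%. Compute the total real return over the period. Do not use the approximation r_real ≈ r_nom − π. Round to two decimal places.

-19.76%

Cumulative inflation factor: 1.077 × 1.031 × 1.0563 × 1.0505 × 1.079 × 1.034 × 1.068 ≈ 1.46815.
Nominal growth factor: 1.17800. Real growth factor = 1.17800 / 1.46815 ≈ 0.80237.
Total real return ≈ -19.7631%.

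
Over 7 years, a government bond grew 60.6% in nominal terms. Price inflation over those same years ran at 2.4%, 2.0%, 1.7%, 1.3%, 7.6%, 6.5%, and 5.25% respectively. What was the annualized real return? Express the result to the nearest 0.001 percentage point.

3.091%

Cumulative inflation factor: 1.024 × 1.020 × 1.017 × 1.013 × 1.076 × 1.065 × 1.0525 ≈ 1.29782.
Nominal growth factor: 1.60600. Real growth factor = 1.60600 / 1.29782 ≈ 1.23746.
Annualized: 1.23746^(1/7) − 1 ≈ 0.03091.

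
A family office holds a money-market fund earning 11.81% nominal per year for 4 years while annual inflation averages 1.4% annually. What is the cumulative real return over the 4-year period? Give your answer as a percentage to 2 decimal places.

47.83%

The annual real rate is (1+11.81%)/(1+1.4%) − 1 = 10.2663%.
Compounded over 4 years: (1 + 0.102663)^4 − 1 ≈ 0.47833.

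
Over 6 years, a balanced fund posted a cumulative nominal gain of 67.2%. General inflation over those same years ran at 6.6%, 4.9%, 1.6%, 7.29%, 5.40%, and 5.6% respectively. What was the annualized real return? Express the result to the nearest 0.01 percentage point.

3.54%

Cumulative inflation factor: 1.066 × 1.049 × 1.016 × 1.0729 × 1.0540 × 1.056 ≈ 1.35672.
Nominal growth factor: 1.67200. Real growth factor = 1.67200 / 1.35672 ≈ 1.23238.
Annualized: 1.23238^(1/6) − 1 ≈ 0.03544.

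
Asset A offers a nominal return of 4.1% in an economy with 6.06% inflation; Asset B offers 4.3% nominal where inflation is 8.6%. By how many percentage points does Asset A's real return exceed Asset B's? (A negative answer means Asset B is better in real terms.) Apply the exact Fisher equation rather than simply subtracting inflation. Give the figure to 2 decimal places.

Asset A real return: 1.041/1.0606 − 1 = -1.848%.
Asset B real return: 1.043/1.086 − 1 = -3.959%.
Difference: -1.848 − (-3.959) = 2.111 pp.

2.11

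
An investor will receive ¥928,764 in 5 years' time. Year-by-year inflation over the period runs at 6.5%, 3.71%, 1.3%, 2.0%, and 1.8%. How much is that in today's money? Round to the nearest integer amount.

Price-level factor over 5 years: 1.065 × 1.0371 × 1.013 × 1.020 × 1.018 ≈ 1.1617900084.
Purchasing power today: ¥928,764 divided by that factor.

¥799,425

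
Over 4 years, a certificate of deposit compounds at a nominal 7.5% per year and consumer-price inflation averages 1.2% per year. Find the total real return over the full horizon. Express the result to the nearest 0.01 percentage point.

27.32%

The annual real rate is (1+7.5%)/(1+1.2%) − 1 = 6.2253%.
Compounded over 4 years: (1 + 0.062253)^4 − 1 ≈ 0.27324.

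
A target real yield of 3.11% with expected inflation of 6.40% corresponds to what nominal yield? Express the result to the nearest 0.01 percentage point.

By the Fisher equation, 1 + r_nom = (1 + 3.11%)(1 + 6.40%) = 1.0311 × 1.0640 = 1.0970904.
So r_nom = 9.70904%.

9.71%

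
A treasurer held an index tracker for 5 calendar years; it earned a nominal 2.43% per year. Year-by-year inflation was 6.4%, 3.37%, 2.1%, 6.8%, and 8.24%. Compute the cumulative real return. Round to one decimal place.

-13.1%

Cumulative inflation factor: 1.064 × 1.0337 × 1.021 × 1.068 × 1.0824 ≈ 1.29814.
Nominal growth factor: 1.12755. Real growth factor = 1.12755 / 1.29814 ≈ 0.86859.
Total real return ≈ -13.1410%.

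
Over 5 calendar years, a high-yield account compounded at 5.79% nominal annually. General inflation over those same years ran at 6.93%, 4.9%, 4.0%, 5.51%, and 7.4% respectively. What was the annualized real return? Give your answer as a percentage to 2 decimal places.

0.05%

Cumulative inflation factor: 1.0693 × 1.049 × 1.040 × 1.0551 × 1.074 ≈ 1.32192.
Nominal growth factor: 1.32502. Real growth factor = 1.32502 / 1.32192 ≈ 1.00234.
Annualized: 1.00234^(1/5) − 1 ≈ 0.00047.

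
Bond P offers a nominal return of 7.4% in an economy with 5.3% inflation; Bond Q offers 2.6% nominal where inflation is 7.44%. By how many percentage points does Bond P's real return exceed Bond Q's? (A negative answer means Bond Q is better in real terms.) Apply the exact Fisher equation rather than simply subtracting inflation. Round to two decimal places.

6.50

Bond P real return: 1.074/1.053 − 1 = 1.994%.
Bond Q real return: 1.026/1.0744 − 1 = -4.505%.
Difference: 1.994 − (-4.505) = 6.499 pp.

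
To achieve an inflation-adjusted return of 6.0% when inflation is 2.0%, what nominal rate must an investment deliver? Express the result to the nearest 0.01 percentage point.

By the Fisher equation, 1 + r_nom = (1 + 6.0%)(1 + 2.0%) = 1.060 × 1.020 = 1.0812.
So r_nom = 8.12%.

8.12%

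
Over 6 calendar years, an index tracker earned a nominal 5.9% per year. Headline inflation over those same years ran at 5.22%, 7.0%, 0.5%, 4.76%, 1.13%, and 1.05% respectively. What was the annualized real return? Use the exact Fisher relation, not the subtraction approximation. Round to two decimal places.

2.57%

Cumulative inflation factor: 1.0522 × 1.070 × 1.005 × 1.0476 × 1.0113 × 1.0105 ≈ 1.21132.
Nominal growth factor: 1.41051. Real growth factor = 1.41051 / 1.21132 ≈ 1.16444.
Annualized: 1.16444^(1/6) − 1 ≈ 0.02570.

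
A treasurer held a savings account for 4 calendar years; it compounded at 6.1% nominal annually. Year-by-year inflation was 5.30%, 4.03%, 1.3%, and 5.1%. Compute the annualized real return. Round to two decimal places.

2.10%

Cumulative inflation factor: 1.0530 × 1.0403 × 1.013 × 1.051 ≈ 1.16627.
Nominal growth factor: 1.26725. Real growth factor = 1.26725 / 1.16627 ≈ 1.08658.
Annualized: 1.08658^(1/4) − 1 ≈ 0.02098.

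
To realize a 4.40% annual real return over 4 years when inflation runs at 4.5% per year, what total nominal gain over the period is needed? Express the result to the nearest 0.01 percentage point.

Required annual nominal rate: (1+4.40%)(1+4.5%) − 1 = 9.098%.
Cumulative over 4 years: (1 + 0.09098)^4 − 1 ≈ 0.41666.

41.67%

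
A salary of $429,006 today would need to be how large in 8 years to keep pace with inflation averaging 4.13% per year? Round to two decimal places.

$593,021.33

Cumulative price-level factor: (1+4.13%)^8 ≈ 1.3823147657.
The nominal amount required is $429,006 scaled up by that factor.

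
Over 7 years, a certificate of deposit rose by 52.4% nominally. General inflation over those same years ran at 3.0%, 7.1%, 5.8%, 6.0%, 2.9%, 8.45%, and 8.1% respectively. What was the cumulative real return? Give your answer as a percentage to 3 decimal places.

Cumulative inflation factor: 1.030 × 1.071 × 1.058 × 1.060 × 1.029 × 1.0845 × 1.081 ≈ 1.49241.
Nominal growth factor: 1.52400. Real growth factor = 1.52400 / 1.49241 ≈ 1.02117.
Total real return ≈ 2.1165%.

2.117%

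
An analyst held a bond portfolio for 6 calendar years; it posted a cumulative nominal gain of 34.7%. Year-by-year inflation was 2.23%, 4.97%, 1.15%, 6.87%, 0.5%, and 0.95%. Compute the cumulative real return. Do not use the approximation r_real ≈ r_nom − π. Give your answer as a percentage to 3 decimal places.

Cumulative inflation factor: 1.0223 × 1.0497 × 1.0115 × 1.0687 × 1.005 × 1.0095 ≈ 1.17689.
Nominal growth factor: 1.34700. Real growth factor = 1.34700 / 1.17689 ≈ 1.14454.
Total real return ≈ 14.4537%.

14.454%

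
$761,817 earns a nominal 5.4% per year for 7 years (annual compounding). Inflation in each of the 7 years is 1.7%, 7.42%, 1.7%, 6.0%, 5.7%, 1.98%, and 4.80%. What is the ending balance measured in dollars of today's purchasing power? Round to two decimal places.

$827,467.11

Nominal value at maturity: $761,817 × (1 + 5.4%)^7 ≈ $1,100,867.21.
Price-level factor over 7 years: 1.017 × 1.0742 × 1.017 × 1.060 × 1.057 × 1.0198 × 1.0480 ≈ 1.3304060058.
Dividing the nominal maturity value by the price-level factor gives the value in today's money.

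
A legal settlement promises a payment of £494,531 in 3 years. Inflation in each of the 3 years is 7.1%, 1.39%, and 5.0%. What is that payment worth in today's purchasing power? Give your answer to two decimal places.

Price-level factor over 3 years: 1.071 × 1.0139 × 1.050 = 1.140181245.
Purchasing power today: £494,531 divided by that factor.

£433,730.17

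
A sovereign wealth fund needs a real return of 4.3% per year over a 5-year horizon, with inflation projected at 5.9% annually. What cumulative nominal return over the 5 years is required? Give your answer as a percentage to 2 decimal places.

Required annual nominal rate: (1+4.3%)(1+5.9%) − 1 = 10.4537%.
Cumulative over 5 years: (1 + 0.104537)^5 − 1 ≈ 0.64400.

64.40%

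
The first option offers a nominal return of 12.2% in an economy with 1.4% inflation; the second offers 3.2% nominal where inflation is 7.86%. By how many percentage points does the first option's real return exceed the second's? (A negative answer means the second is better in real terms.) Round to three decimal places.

14.971

The first option real return: 1.122/1.014 − 1 = 10.6509%.
The second real return: 1.032/1.0786 − 1 = -4.3204%.
Difference: 10.6509 − (-4.3204) = 14.9713 pp.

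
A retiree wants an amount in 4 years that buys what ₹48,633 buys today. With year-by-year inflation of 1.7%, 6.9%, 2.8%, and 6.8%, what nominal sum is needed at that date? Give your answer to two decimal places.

Cumulative price-level factor: 1.017 × 1.069 × 1.028 × 1.068 ≈ 1.1936115854.
The nominal amount required is ₹48,633 scaled up by that factor.

₹58,048.91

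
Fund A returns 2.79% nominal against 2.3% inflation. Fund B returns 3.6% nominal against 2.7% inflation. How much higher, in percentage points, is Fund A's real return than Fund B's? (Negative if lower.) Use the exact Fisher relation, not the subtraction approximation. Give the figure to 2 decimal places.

-0.40

Fund A real return: 1.0279/1.023 − 1 = 0.479%.
Fund B real return: 1.036/1.027 − 1 = 0.876%.
Difference: 0.479 − 0.876 = -0.397 pp.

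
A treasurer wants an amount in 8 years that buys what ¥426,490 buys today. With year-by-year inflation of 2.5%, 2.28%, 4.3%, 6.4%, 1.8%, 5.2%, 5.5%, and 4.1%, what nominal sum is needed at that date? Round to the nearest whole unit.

Cumulative price-level factor: 1.025 × 1.0228 × 1.043 × 1.064 × 1.018 × 1.052 × 1.055 × 1.041 ≈ 1.3683816072.
The nominal amount required is ¥426,490 scaled up by that factor.

¥583,601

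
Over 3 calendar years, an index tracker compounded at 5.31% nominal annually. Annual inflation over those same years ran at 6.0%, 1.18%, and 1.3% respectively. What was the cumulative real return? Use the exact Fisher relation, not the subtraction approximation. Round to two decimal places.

Cumulative inflation factor: 1.060 × 1.0118 × 1.013 ≈ 1.08645.
Nominal growth factor: 1.16791. Real growth factor = 1.16791 / 1.08645 ≈ 1.07498.
Total real return ≈ 7.4976%.

7.50%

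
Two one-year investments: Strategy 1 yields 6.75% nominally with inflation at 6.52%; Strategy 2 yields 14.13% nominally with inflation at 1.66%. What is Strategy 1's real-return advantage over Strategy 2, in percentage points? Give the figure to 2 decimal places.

-12.05

Strategy 1 real return: 1.0675/1.0652 − 1 = 0.216%.
Strategy 2 real return: 1.1413/1.0166 − 1 = 12.266%.
Difference: 0.216 − 12.266 = -12.050 pp.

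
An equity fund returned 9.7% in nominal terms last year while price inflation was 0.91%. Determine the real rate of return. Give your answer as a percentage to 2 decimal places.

Real return via the Fisher equation: (1 + 9.7%)/(1 + 0.91%) − 1 = 1.097/1.0091 − 1 ≈ 0.08711.

8.71%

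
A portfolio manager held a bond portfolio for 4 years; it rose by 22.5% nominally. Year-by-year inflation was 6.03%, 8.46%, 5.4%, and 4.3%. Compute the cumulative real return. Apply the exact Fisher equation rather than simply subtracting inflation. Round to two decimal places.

Cumulative inflation factor: 1.0603 × 1.0846 × 1.054 × 1.043 ≈ 1.26422.
Nominal growth factor: 1.22500. Real growth factor = 1.22500 / 1.26422 ≈ 0.96898.
Total real return ≈ -3.1024%.

-3.10%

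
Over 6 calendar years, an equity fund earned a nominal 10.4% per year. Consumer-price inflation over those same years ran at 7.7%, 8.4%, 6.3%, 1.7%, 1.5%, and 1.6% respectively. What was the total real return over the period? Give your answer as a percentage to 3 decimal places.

Cumulative inflation factor: 1.077 × 1.084 × 1.063 × 1.017 × 1.015 × 1.016 ≈ 1.30154.
Nominal growth factor: 1.81057. Real growth factor = 1.81057 / 1.30154 ≈ 1.39109.
Total real return ≈ 39.1091%.

39.109%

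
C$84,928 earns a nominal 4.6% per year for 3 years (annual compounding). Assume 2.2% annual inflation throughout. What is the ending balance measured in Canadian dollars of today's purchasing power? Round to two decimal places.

C$91,052.79

Nominal value at maturity: C$84,928 × (1 + 4.6%)^3 ≈ C$97,195.45.
Price-level factor over 3 years: (1 + 2.2%)^3 = 1.067462648.
Dividing the nominal maturity value by the price-level factor gives the value in today's money.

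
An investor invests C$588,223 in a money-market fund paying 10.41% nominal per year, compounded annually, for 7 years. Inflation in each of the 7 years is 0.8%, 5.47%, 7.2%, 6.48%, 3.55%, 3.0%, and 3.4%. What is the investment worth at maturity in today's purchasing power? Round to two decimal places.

C$879,104.90

Nominal value at maturity: C$588,223 × (1 + 10.41%)^7 ≈ C$1,176,524.22.
Price-level factor over 7 years: 1.008 × 1.0547 × 1.072 × 1.0648 × 1.0355 × 1.030 × 1.034 ≈ 1.3383206301.
The maturity value deflated by that factor is the answer in today's purchasing power.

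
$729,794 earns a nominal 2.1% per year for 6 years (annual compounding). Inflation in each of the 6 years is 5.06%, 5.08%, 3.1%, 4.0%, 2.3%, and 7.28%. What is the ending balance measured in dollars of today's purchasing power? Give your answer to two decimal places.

$636,371.73

Nominal value at maturity: $729,794 × (1 + 2.1%)^6 ≈ $826,712.95.
Price-level factor over 6 years: 1.0506 × 1.0508 × 1.031 × 1.040 × 1.023 × 1.0728 ≈ 1.2991038317.
Dividing the nominal maturity value by the price-level factor gives the value in today's money.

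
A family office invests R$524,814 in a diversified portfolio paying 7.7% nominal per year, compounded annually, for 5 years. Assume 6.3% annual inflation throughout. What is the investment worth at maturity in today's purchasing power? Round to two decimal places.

Nominal value at maturity: R$524,814 × (1 + 7.7%)^5 ≈ R$760,473.23.
Price-level factor over 5 years: (1 + 6.3%)^5 ≈ 1.3572702272.
Dividing the nominal maturity value by the price-level factor gives the value in today's money.

R$560,296.11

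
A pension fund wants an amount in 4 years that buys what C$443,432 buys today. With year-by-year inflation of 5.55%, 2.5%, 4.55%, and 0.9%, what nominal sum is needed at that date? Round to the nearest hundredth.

C$506,086.02

Cumulative price-level factor: 1.0555 × 1.025 × 1.0455 × 1.009 ≈ 1.1412934017.
The nominal amount required is C$443,432 scaled up by that factor.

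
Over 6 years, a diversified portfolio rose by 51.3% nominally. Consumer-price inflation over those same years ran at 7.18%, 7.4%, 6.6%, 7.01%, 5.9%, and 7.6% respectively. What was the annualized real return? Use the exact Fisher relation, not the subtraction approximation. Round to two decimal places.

0.19%

Cumulative inflation factor: 1.0718 × 1.074 × 1.066 × 1.0701 × 1.059 × 1.076 ≈ 1.49626.
Nominal growth factor: 1.51300. Real growth factor = 1.51300 / 1.49626 ≈ 1.01119.
Annualized: 1.01119^(1/6) − 1 ≈ 0.00186.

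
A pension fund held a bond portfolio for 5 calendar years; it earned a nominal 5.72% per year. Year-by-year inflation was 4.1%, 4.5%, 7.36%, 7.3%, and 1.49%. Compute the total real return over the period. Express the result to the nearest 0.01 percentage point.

Cumulative inflation factor: 1.041 × 1.045 × 1.0736 × 1.073 × 1.0149 ≈ 1.27184.
Nominal growth factor: 1.32064. Real growth factor = 1.32064 / 1.27184 ≈ 1.03837.
Total real return ≈ 3.8373%.

3.84%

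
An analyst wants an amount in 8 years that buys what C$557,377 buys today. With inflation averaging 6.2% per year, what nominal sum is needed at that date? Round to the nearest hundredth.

Cumulative price-level factor: (1+6.2%)^8 ≈ 1.6180656338.
The nominal amount required is C$557,377 scaled up by that factor.

C$901,872.57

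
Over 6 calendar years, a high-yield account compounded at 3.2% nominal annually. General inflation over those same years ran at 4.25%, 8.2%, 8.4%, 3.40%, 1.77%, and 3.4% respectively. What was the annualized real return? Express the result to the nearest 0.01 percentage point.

-1.60%

Cumulative inflation factor: 1.0425 × 1.082 × 1.084 × 1.0340 × 1.0177 × 1.034 ≈ 1.33043.
Nominal growth factor: 1.20803. Real growth factor = 1.20803 / 1.33043 ≈ 0.90800.
Annualized: 0.90800^(1/6) − 1 ≈ -0.01596.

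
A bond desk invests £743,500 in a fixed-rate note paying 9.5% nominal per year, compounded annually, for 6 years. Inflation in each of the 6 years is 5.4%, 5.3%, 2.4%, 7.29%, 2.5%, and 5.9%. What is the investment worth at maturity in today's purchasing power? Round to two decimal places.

£968,317.27

Nominal value at maturity: £743,500 × (1 + 9.5%)^6 ≈ £1,281,638.92.
Price-level factor over 6 years: 1.054 × 1.053 × 1.024 × 1.0729 × 1.025 × 1.059 ≈ 1.3235733359.
The maturity value deflated by that factor is the answer in today's purchasing power.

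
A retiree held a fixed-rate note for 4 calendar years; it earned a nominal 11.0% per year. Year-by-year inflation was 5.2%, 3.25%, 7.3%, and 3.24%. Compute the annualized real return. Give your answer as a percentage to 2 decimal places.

5.98%

Cumulative inflation factor: 1.052 × 1.0325 × 1.073 × 1.0324 ≈ 1.20324.
Nominal growth factor: 1.51807. Real growth factor = 1.51807 / 1.20324 ≈ 1.26165.
Annualized: 1.26165^(1/4) − 1 ≈ 0.05983.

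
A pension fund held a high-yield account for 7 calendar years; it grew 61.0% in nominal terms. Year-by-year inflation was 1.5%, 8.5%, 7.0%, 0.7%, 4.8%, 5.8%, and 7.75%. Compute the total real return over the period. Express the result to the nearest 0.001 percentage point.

13.567%

Cumulative inflation factor: 1.015 × 1.085 × 1.070 × 1.007 × 1.048 × 1.058 × 1.0775 ≈ 1.41766.
Nominal growth factor: 1.61000. Real growth factor = 1.61000 / 1.41766 ≈ 1.13567.
Total real return ≈ 13.5671%.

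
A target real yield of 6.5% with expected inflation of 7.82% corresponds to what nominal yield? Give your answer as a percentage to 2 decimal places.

By the Fisher equation, 1 + r_nom = (1 + 6.5%)(1 + 7.82%) = 1.065 × 1.0782 = 1.148283.
So r_nom = 14.8283%.

14.83%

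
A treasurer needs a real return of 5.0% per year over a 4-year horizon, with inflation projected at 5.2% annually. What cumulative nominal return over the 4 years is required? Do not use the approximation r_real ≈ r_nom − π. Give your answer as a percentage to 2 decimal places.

Required annual nominal rate: (1+5.0%)(1+5.2%) − 1 = 10.46%.
Cumulative over 4 years: (1 + 0.1046)^4 − 1 ≈ 0.48874.

48.87%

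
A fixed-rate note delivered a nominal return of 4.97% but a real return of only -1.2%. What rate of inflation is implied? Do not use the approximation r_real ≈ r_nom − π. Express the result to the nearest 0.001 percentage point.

6.245%

From (1+r_nom) = (1+r_real)(1+π), we get 1+π = (1 + 4.97%)/(1 − 1.2%) = 1.0497/0.988 ≈ 1.06245.
So π ≈ 6.2449%.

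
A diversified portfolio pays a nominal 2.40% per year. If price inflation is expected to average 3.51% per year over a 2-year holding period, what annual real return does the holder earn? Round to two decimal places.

-1.07%

With constant rates the annual real return is the same each year: (1+2.40%)/(1+3.51%) − 1 = -0.01072.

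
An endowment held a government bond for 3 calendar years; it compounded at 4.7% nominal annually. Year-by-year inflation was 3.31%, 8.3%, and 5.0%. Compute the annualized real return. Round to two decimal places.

-0.77%

Cumulative inflation factor: 1.0331 × 1.083 × 1.050 ≈ 1.17479.
Nominal growth factor: 1.14773. Real growth factor = 1.14773 / 1.17479 ≈ 0.97697.
Annualized: 0.97697^(1/3) − 1 ≈ -0.00774.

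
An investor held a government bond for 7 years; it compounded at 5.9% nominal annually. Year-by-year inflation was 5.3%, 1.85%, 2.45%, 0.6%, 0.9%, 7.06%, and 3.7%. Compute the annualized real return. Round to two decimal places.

2.72%

Cumulative inflation factor: 1.053 × 1.0185 × 1.0245 × 1.006 × 1.009 × 1.0706 × 1.037 ≈ 1.23822.
Nominal growth factor: 1.49373. Real growth factor = 1.49373 / 1.23822 ≈ 1.20636.
Annualized: 1.20636^(1/7) − 1 ≈ 0.02716.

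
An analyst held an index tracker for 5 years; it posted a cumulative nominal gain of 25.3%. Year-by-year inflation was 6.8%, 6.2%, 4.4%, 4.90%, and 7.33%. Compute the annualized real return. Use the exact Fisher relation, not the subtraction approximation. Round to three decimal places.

-1.233%

Cumulative inflation factor: 1.068 × 1.062 × 1.044 × 1.0490 × 1.0733 ≈ 1.33319.
Nominal growth factor: 1.25300. Real growth factor = 1.25300 / 1.33319 ≈ 0.93985.
Annualized: 0.93985^(1/5) − 1 ≈ -0.01233.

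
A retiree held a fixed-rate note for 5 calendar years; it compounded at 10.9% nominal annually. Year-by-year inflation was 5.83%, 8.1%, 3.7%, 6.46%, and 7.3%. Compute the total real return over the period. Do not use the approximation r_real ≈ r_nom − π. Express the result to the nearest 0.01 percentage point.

23.78%

Cumulative inflation factor: 1.0583 × 1.081 × 1.037 × 1.0646 × 1.073 ≈ 1.35519.
Nominal growth factor: 1.67748. Real growth factor = 1.67748 / 1.35519 ≈ 1.23782.
Total real return ≈ 23.7822%.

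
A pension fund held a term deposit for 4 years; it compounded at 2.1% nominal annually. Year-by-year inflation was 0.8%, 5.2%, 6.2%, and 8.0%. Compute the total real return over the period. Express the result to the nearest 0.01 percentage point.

-10.65%

Cumulative inflation factor: 1.008 × 1.052 × 1.062 × 1.080 ≈ 1.21625.
Nominal growth factor: 1.08668. Real growth factor = 1.08668 / 1.21625 ≈ 0.89347.
Total real return ≈ -10.6533%.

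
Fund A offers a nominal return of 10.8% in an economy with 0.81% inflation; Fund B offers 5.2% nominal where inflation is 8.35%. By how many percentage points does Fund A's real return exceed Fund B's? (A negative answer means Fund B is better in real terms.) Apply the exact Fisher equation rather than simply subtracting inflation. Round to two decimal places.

Fund A real return: 1.108/1.0081 − 1 = 9.910%.
Fund B real return: 1.052/1.0835 − 1 = -2.907%.
Difference: 9.910 − (-2.907) = 12.817 pp.

12.82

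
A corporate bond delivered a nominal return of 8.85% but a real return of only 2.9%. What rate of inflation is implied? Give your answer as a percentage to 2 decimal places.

5.78%

From (1+r_nom) = (1+r_real)(1+π), we get 1+π = (1 + 8.85%)/(1 + 2.9%) = 1.0885/1.029 ≈ 1.05782.
So π ≈ 5.7823%.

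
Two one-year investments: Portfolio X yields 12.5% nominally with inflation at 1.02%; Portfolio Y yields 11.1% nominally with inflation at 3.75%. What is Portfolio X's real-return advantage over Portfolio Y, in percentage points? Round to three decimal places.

Portfolio X real return: 1.125/1.0102 − 1 = 11.3641%.
Portfolio Y real return: 1.111/1.0375 − 1 = 7.0843%.
Difference: 11.3641 − 7.0843 = 4.2798 pp.

4.280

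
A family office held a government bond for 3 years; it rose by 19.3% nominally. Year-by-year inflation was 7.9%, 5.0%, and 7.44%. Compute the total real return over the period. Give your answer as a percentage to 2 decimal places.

Cumulative inflation factor: 1.079 × 1.050 × 1.0744 ≈ 1.21724.
Nominal growth factor: 1.19300. Real growth factor = 1.19300 / 1.21724 ≈ 0.98008.
Total real return ≈ -1.9915%.

-1.99%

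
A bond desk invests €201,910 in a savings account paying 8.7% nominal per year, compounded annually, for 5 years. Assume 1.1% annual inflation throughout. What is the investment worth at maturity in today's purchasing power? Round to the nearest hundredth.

Nominal value at maturity: €201,910 × (1 + 8.7%)^5 ≈ €306,411.84.
Price-level factor over 5 years: (1 + 1.1%)^5 ≈ 1.0562233834.
The maturity value deflated by that factor is the answer in today's purchasing power.

€290,101.36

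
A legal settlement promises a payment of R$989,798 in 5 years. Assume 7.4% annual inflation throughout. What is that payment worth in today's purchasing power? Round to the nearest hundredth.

R$692,668.06

Price-level factor over 5 years: (1 + 7.4%)^5 ≈ 1.4289643919.
Purchasing power today: R$989,798 divided by that factor.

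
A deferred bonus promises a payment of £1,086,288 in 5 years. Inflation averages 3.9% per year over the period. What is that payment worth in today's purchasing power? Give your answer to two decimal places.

£897,154.51

Price-level factor over 5 years: (1 + 3.9%)^5 ≈ 1.2108148474.
Purchasing power today: £1,086,288 divided by that factor.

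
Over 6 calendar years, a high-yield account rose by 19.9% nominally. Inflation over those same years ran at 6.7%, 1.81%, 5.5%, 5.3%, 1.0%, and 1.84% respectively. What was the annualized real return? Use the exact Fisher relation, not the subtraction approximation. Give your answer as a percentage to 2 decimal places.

-0.58%

Cumulative inflation factor: 1.067 × 1.0181 × 1.055 × 1.053 × 1.010 × 1.0184 ≈ 1.24130.
Nominal growth factor: 1.19900. Real growth factor = 1.19900 / 1.24130 ≈ 0.96593.
Annualized: 0.96593^(1/6) − 1 ≈ -0.00576.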